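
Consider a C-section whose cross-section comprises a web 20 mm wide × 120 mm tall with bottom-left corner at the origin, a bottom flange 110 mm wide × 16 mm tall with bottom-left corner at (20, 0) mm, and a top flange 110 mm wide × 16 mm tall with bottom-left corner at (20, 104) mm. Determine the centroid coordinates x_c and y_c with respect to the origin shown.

Part | A | x̄ᵢ | ȳᵢ | A·x̄ᵢ | A·ȳᵢ
web | 2400.00 | 10.00 | 60.00 | 24000.00 | 144000.00
bottom flange | 1760.00 | 75.00 | 8.00 | 132000.00 | 14080.00
top flange | 1760.00 | 75.00 | 112.00 | 132000.00 | 197120.00
Σ | 5920.00 |  |  | 288000.00 | 355200.00
x_c = 288000.00 / 5920.00 = 48.65 mm
y_c = 355200.00 / 5920.00 = 60.00 mm

x_c = 48.65 mm, y_c = 60.00 mm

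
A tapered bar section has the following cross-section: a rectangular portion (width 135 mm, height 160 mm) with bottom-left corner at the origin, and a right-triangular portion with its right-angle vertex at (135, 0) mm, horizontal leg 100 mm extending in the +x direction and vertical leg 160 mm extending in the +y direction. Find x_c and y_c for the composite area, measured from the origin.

rectangular portion: A = 135 × 160 = 21600.00, centroid at (67.50, 80.00).
triangular portion: A = ½·100·160 = 8000.00, centroid at (168.33, 53.33).
ΣA = 29600.00 mm²
ΣAx_c = (21600.00)(67.50) + (8000.00)(168.33) = 2804666.67 mm³
ΣAy_c = (21600.00)(80.00) + (8000.00)(53.33) = 2154666.67 mm³
x_c = 2804666.67 / 29600.00 = 94.75 mm
y_c = 2154666.67 / 29600.00 = 72.79 mm

x_c = 94.75 mm, y_c = 72.79 mm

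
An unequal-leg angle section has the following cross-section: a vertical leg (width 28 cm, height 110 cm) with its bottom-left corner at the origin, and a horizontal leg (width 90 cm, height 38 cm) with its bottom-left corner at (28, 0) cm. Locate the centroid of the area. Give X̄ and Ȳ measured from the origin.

X̄ = 45.04 cm, Ȳ = 36.06 cm

vertical leg: A = 28 × 110 = 3080.00, centroid at (14.00, 55.00).
horizontal leg: A = 90 × 38 = 3420.00, centroid at (73.00, 19.00).
ΣA = 6500.00 cm², ΣAX̄ = 292780.00 cm³, ΣAȲ = 234380.00 cm³.
X̄ = 292780.00/6500.00 = 45.04 cm; Ȳ = 234380.00/6500.00 = 36.06 cm.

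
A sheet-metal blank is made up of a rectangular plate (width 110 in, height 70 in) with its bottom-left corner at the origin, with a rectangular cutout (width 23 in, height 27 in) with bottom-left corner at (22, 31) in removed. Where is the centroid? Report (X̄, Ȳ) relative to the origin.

Part | A | x̄ᵢ | ȳᵢ | A·x̄ᵢ | A·ȳᵢ
plate | 7700.00 | 55.00 | 35.00 | 423500.00 | 269500.00
hole | -621.00 | 33.50 | 44.50 | -20803.50 | -27634.50
Σ | 7079.00 |  |  | 402696.50 | 241865.50
X̄ = 402696.50 / 7079.00 = 56.89 in
Ȳ = 241865.50 / 7079.00 = 34.17 in

X̄ = 56.89 in, Ȳ = 34.17 in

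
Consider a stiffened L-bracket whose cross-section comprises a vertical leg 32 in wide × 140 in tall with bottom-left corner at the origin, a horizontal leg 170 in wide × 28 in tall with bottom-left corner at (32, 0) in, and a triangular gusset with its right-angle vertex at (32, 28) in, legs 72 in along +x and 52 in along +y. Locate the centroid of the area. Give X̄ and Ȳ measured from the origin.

vertical leg: A = 32 × 140 = 4480.00, centroid at (16.00, 70.00).
horizontal leg: A = 170 × 28 = 4760.00, centroid at (117.00, 14.00).
gusset: A = ½·72·52 = 1872.00, centroid at (56.00, 45.33).
ΣA = 11112.00 in², ΣAX̄ = 733432.00 in³, ΣAȲ = 465104.00 in³.
X̄ = 733432.00/11112.00 = 66.00 in; Ȳ = 465104.00/11112.00 = 41.86 in.

X̄ = 66.00 in, Ȳ = 41.86 in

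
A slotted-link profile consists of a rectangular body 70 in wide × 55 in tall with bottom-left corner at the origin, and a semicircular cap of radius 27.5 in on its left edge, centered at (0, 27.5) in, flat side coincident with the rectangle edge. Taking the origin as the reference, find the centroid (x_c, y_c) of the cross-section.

x_c = 24.00 in, y_c = 27.50 in

rectangular body: A = 70 × 55 = 3850.00, centroid at (35.00, 27.50).
semicircular end: A = ½π·27.5² = 1187.91, centroid at (-11.67, 27.50).
ΣA = 5037.91 in², ΣAx_c = 120885.42 in³, ΣAy_c = 138542.65 in³.
x_c = 120885.42/5037.91 = 24.00 in; y_c = 138542.65/5037.91 = 27.50 in.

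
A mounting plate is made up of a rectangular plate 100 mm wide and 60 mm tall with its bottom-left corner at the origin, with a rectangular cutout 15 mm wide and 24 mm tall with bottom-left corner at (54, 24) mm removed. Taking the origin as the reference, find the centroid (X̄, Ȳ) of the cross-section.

plate: A = 100 × 60 = 6000.00, centroid at (50.00, 30.00).
hole: A = −(15 × 24) = -360.00, centroid at (61.50, 36.00).
ΣA = 5640.00 mm²
ΣAX̄ = (6000.00)(50.00) + (-360.00)(61.50) = 277860.00 mm³
ΣAȲ = (6000.00)(30.00) + (-360.00)(36.00) = 167040.00 mm³
X̄ = 277860.00 / 5640.00 = 49.27 mm
Ȳ = 167040.00 / 5640.00 = 29.62 mm

X̄ = 49.27 mm, Ȳ = 29.62 mm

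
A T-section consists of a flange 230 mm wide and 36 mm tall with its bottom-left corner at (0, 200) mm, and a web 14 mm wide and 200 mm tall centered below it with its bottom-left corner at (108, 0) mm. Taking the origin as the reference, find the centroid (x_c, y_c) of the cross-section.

x_c = 115.00 mm, y_c = 188.18 mm

Part | A | x̄ᵢ | ȳᵢ | A·x̄ᵢ | A·ȳᵢ
web | 2800.00 | 115.00 | 100.00 | 322000.00 | 280000.00
flange | 8280.00 | 115.00 | 218.00 | 952200.00 | 1805040.00
Σ | 11080.00 |  |  | 1274200.00 | 2085040.00
x_c = 1274200.00 / 11080.00 = 115.00 mm
y_c = 2085040.00 / 11080.00 = 188.18 mm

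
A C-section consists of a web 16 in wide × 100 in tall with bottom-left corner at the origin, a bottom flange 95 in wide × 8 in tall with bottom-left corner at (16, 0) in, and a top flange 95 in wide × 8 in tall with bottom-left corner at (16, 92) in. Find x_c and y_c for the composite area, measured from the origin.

web: A = 16 × 100 = 1600.00, centroid at (8.00, 50.00).
bottom flange: A = 95 × 8 = 760.00, centroid at (63.50, 4.00).
top flange: A = 95 × 8 = 760.00, centroid at (63.50, 96.00).
ΣA = 3120.00 in²
ΣAx_c = (1600.00)(8.00) + (760.00)(63.50) + (760.00)(63.50) = 109320.00 in³
ΣAy_c = (1600.00)(50.00) + (760.00)(4.00) + (760.00)(96.00) = 156000.00 in³
x_c = 109320.00 / 3120.00 = 35.04 in
y_c = 156000.00 / 3120.00 = 50.00 in

x_c = 35.04 in, y_c = 50.00 in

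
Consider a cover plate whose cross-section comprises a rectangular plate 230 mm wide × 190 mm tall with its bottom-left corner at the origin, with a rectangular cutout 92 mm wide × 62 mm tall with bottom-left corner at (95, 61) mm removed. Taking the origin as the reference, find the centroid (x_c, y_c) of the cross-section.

x_c = 111.10 mm, y_c = 95.45 mm

Part | A | x̄ᵢ | ȳᵢ | A·x̄ᵢ | A·ȳᵢ
plate | 43700.00 | 115.00 | 95.00 | 5025500.00 | 4151500.00
hole | -5704.00 | 141.00 | 92.00 | -804264.00 | -524768.00
Σ | 37996.00 |  |  | 4221236.00 | 3626732.00
x_c = 4221236.00 / 37996.00 = 111.10 mm
y_c = 3626732.00 / 37996.00 = 95.45 mm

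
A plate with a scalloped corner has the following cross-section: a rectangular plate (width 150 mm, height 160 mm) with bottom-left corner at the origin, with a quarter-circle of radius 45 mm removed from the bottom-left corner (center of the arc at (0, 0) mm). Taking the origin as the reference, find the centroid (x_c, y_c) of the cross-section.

plate: A = 150 × 160 = 24000.00, centroid at (75.00, 80.00).
removed quarter-circle: A = −¼π·45² = -1590.43, centroid at (19.10, 19.10).
ΣA = 22409.57 mm²
ΣAx_c = (24000.00)(75.00) + (-1590.43)(19.10) = 1769625.00 mm³
ΣAy_c = (24000.00)(80.00) + (-1590.43)(19.10) = 1889625.00 mm³
x_c = 1769625.00 / 22409.57 = 78.97 mm
y_c = 1889625.00 / 22409.57 = 84.32 mm

x_c = 78.97 mm, y_c = 84.32 mm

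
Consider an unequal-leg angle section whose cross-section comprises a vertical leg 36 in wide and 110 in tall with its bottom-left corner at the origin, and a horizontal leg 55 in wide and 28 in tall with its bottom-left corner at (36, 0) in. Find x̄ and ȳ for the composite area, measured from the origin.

x̄ = 30.74 in, ȳ = 43.52 in

vertical leg: A = 36 × 110 = 3960.00, centroid at (18.00, 55.00).
horizontal leg: A = 55 × 28 = 1540.00, centroid at (63.50, 14.00).
ΣA = 5500.00 in²
ΣAx̄ = (3960.00)(18.00) + (1540.00)(63.50) = 169070.00 in³
ΣAȳ = (3960.00)(55.00) + (1540.00)(14.00) = 239360.00 in³
x̄ = 169070.00 / 5500.00 = 30.74 in
ȳ = 239360.00 / 5500.00 = 43.52 in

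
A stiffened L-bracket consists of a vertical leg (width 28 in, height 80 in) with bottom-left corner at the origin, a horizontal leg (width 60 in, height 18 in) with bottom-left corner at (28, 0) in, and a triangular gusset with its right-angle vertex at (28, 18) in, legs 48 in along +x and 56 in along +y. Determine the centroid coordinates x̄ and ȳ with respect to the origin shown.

x̄ = 32.83 in, ȳ = 31.86 in

vertical leg: A = 28 × 80 = 2240.00, centroid at (14.00, 40.00).
horizontal leg: A = 60 × 18 = 1080.00, centroid at (58.00, 9.00).
gusset: A = ½·48·56 = 1344.00, centroid at (44.00, 36.67).
ΣA = 4664.00 in², ΣAx̄ = 153136.00 in³, ΣAȳ = 148600.00 in³.
x̄ = 153136.00/4664.00 = 32.83 in; ȳ = 148600.00/4664.00 = 31.86 in.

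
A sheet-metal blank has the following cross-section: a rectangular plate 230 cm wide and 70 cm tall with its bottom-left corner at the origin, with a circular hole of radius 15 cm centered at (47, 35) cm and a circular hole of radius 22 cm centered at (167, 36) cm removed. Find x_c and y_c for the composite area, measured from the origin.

plate: A = 230 × 70 = 16100.00, centroid at (115.00, 35.00).
hole 1: A = −π·15² = -706.86, centroid at (47.00, 35.00).
hole 2: A = −π·22² = -1520.53, centroid at (167.00, 36.00).
ΣA = 13872.61 cm², ΣAx_c = 1564349.01 cm³, ΣAy_c = 484020.85 cm³.
x_c = 1564349.01/13872.61 = 112.77 cm; y_c = 484020.85/13872.61 = 34.89 cm.

x_c = 112.77 cm, y_c = 34.89 cm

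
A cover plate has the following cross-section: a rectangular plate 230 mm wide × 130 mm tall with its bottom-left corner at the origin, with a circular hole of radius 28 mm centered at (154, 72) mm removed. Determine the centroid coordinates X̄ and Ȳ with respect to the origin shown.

X̄ = 111.50 mm, Ȳ = 64.37 mm

Part | A | x̄ᵢ | ȳᵢ | A·x̄ᵢ | A·ȳᵢ
plate | 29900.00 | 115.00 | 65.00 | 3438500.00 | 1943500.00
hole | -2463.01 | 154.00 | 72.00 | -379303.33 | -177336.62
Σ | 27436.99 |  |  | 3059196.67 | 1766163.38
X̄ = 3059196.67 / 27436.99 = 111.50 mm
Ȳ = 1766163.38 / 27436.99 = 64.37 mm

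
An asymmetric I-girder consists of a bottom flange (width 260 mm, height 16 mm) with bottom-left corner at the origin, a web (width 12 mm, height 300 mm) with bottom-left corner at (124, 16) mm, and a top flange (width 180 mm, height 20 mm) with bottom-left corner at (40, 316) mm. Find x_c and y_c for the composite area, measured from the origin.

Part | A | x̄ᵢ | ȳᵢ | A·x̄ᵢ | A·ȳᵢ
bottom flange | 4160.00 | 130.00 | 8.00 | 540800.00 | 33280.00
web | 3600.00 | 130.00 | 166.00 | 468000.00 | 597600.00
top flange | 3600.00 | 130.00 | 326.00 | 468000.00 | 1173600.00
Σ | 11360.00 |  |  | 1476800.00 | 1804480.00
x_c = 1476800.00 / 11360.00 = 130.00 mm
y_c = 1804480.00 / 11360.00 = 158.85 mm

x_c = 130.00 mm, y_c = 158.85 mm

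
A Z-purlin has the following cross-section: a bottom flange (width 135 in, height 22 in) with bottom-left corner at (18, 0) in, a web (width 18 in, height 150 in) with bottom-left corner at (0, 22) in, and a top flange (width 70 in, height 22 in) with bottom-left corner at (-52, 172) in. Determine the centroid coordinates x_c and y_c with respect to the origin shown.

x_c = 34.96 in, y_c = 79.94 in

bottom flange: A = 135 × 22 = 2970.00, centroid at (85.50, 11.00).
web: A = 18 × 150 = 2700.00, centroid at (9.00, 97.00).
top flange: A = 70 × 22 = 1540.00, centroid at (-17.00, 183.00).
ΣA = 7210.00 in², ΣAx_c = 252055.00 in³, ΣAy_c = 576390.00 in³.
x_c = 252055.00/7210.00 = 34.96 in; y_c = 576390.00/7210.00 = 79.94 in.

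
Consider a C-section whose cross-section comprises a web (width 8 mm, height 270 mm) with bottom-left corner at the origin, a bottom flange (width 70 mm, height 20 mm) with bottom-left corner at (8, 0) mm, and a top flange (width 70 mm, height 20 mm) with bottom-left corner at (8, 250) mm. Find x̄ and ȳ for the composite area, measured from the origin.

x̄ = 26.02 mm, ȳ = 135.00 mm

web: A = 8 × 270 = 2160.00, centroid at (4.00, 135.00).
bottom flange: A = 70 × 20 = 1400.00, centroid at (43.00, 10.00).
top flange: A = 70 × 20 = 1400.00, centroid at (43.00, 260.00).
ΣA = 4960.00 mm², ΣAx̄ = 129040.00 mm³, ΣAȳ = 669600.00 mm³.
x̄ = 129040.00/4960.00 = 26.02 mm; ȳ = 669600.00/4960.00 = 135.00 mm.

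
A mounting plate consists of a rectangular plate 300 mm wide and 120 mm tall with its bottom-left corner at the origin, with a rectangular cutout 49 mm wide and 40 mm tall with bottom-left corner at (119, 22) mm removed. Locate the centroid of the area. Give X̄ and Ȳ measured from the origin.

X̄ = 150.37 mm, Ȳ = 61.04 mm

plate: A = 300 × 120 = 36000.00, centroid at (150.00, 60.00).
hole: A = −(49 × 40) = -1960.00, centroid at (143.50, 42.00).
ΣA = 34040.00 mm², ΣAX̄ = 5118740.00 mm³, ΣAȲ = 2077680.00 mm³.
X̄ = 5118740.00/34040.00 = 150.37 mm; Ȳ = 2077680.00/34040.00 = 61.04 mm.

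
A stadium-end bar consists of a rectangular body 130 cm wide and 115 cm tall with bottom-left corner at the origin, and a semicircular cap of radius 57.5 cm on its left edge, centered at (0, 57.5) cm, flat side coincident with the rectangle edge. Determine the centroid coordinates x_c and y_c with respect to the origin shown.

x_c = 41.95 cm, y_c = 57.50 cm

rectangular body: A = 130 × 115 = 14950.00, centroid at (65.00, 57.50).
semicircular end: A = ½π·57.5² = 5193.45, centroid at (-24.40, 57.50).
ΣA = 20143.45 cm²
ΣAx_c = (14950.00)(65.00) + (5193.45)(-24.40) = 845010.42 cm³
ΣAy_c = (14950.00)(57.50) + (5193.45)(57.50) = 1158248.11 cm³
x_c = 845010.42 / 20143.45 = 41.95 cm
y_c = 1158248.11 / 20143.45 = 57.50 cm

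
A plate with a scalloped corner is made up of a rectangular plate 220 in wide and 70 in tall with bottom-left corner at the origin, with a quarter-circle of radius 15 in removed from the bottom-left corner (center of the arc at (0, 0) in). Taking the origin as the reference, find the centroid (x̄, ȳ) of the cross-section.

plate: A = 220 × 70 = 15400.00, centroid at (110.00, 35.00).
removed quarter-circle: A = −¼π·15² = -176.71, centroid at (6.37, 6.37).
ΣA = 15223.29 in², ΣAx̄ = 1692875.00 in³, ΣAȳ = 537875.00 in³.
x̄ = 1692875.00/15223.29 = 111.20 in; ȳ = 537875.00/15223.29 = 35.33 in.

x̄ = 111.20 in, ȳ = 35.33 in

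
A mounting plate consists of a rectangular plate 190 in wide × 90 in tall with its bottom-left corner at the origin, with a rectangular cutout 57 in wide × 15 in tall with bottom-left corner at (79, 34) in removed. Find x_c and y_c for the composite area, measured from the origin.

x_c = 94.34 in, y_c = 45.18 in

plate: A = 190 × 90 = 17100.00, centroid at (95.00, 45.00).
hole: A = −(57 × 15) = -855.00, centroid at (107.50, 41.50).
ΣA = 16245.00 in², ΣAx_c = 1532587.50 in³, ΣAy_c = 734017.50 in³.
x_c = 1532587.50/16245.00 = 94.34 in; y_c = 734017.50/16245.00 = 45.18 in.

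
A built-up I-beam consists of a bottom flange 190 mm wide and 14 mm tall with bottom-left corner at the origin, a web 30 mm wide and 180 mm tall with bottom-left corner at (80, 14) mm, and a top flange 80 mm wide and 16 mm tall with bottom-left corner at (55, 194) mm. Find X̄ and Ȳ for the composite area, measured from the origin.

Part | A | x̄ᵢ | ȳᵢ | A·x̄ᵢ | A·ȳᵢ
bottom flange | 2660.00 | 95.00 | 7.00 | 252700.00 | 18620.00
web | 5400.00 | 95.00 | 104.00 | 513000.00 | 561600.00
top flange | 1280.00 | 95.00 | 202.00 | 121600.00 | 258560.00
Σ | 9340.00 |  |  | 887300.00 | 838780.00
X̄ = 887300.00 / 9340.00 = 95.00 mm
Ȳ = 838780.00 / 9340.00 = 89.81 mm

X̄ = 95.00 mm, Ȳ = 89.81 mm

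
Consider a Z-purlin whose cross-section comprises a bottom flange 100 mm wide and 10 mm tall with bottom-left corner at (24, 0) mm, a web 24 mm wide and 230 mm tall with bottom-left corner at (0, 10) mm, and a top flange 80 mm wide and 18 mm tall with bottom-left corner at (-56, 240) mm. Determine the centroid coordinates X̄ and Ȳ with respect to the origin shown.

X̄ = 14.72 mm, Ȳ = 132.36 mm

bottom flange: A = 100 × 10 = 1000.00, centroid at (74.00, 5.00).
web: A = 24 × 230 = 5520.00, centroid at (12.00, 125.00).
top flange: A = 80 × 18 = 1440.00, centroid at (-16.00, 249.00).
ΣA = 7960.00 mm², ΣAX̄ = 117200.00 mm³, ΣAȲ = 1053560.00 mm³.
X̄ = 117200.00/7960.00 = 14.72 mm; Ȳ = 1053560.00/7960.00 = 132.36 mm.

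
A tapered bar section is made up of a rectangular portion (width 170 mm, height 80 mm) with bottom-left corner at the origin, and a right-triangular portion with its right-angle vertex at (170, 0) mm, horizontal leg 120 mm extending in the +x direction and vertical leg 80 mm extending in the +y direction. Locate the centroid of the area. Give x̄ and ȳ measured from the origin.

rectangular portion: A = 170 × 80 = 13600.00, centroid at (85.00, 40.00).
triangular portion: A = ½·120·80 = 4800.00, centroid at (210.00, 26.67).
ΣA = 18400.00 mm², ΣAx̄ = 2164000.00 mm³, ΣAȳ = 672000.00 mm³.
x̄ = 2164000.00/18400.00 = 117.61 mm; ȳ = 672000.00/18400.00 = 36.52 mm.

x̄ = 117.61 mm, ȳ = 36.52 mm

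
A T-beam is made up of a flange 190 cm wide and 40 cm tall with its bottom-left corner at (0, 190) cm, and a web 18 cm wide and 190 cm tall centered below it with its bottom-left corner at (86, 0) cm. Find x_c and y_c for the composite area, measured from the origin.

x_c = 95.00 cm, y_c = 174.31 cm

Part | A | x̄ᵢ | ȳᵢ | A·x̄ᵢ | A·ȳᵢ
web | 3420.00 | 95.00 | 95.00 | 324900.00 | 324900.00
flange | 7600.00 | 95.00 | 210.00 | 722000.00 | 1596000.00
Σ | 11020.00 |  |  | 1046900.00 | 1920900.00
x_c = 1046900.00 / 11020.00 = 95.00 cm
y_c = 1920900.00 / 11020.00 = 174.31 cm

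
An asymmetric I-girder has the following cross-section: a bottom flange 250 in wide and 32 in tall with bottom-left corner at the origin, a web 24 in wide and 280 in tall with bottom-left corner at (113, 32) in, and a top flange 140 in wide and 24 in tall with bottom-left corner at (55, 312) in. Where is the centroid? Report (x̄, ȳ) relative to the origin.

bottom flange: A = 250 × 32 = 8000.00, centroid at (125.00, 16.00).
web: A = 24 × 280 = 6720.00, centroid at (125.00, 172.00).
top flange: A = 140 × 24 = 3360.00, centroid at (125.00, 324.00).
ΣA = 18080.00 in²
ΣAx̄ = (8000.00)(125.00) + (6720.00)(125.00) + (3360.00)(125.00) = 2260000.00 in³
ΣAȳ = (8000.00)(16.00) + (6720.00)(172.00) + (3360.00)(324.00) = 2372480.00 in³
x̄ = 2260000.00 / 18080.00 = 125.00 in
ȳ = 2372480.00 / 18080.00 = 131.22 in

x̄ = 125.00 in, ȳ = 131.22 in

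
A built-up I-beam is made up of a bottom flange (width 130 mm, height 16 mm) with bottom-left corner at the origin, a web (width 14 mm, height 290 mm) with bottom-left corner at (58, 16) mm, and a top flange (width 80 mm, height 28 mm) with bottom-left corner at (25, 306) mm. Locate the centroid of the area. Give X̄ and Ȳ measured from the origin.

bottom flange: A = 130 × 16 = 2080.00, centroid at (65.00, 8.00).
web: A = 14 × 290 = 4060.00, centroid at (65.00, 161.00).
top flange: A = 80 × 28 = 2240.00, centroid at (65.00, 320.00).
ΣA = 8380.00 mm², ΣAX̄ = 544700.00 mm³, ΣAȲ = 1387100.00 mm³.
X̄ = 544700.00/8380.00 = 65.00 mm; Ȳ = 1387100.00/8380.00 = 165.53 mm.

X̄ = 65.00 mm, Ȳ = 165.53 mm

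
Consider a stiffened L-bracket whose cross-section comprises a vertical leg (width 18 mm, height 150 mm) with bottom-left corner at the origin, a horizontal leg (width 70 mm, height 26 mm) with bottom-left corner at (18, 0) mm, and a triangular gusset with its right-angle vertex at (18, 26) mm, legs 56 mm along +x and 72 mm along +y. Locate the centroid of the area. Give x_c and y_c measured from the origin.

x_c = 29.79 mm, y_c = 50.02 mm

Part | A | x̄ᵢ | ȳᵢ | A·x̄ᵢ | A·ȳᵢ
vertical leg | 2700.00 | 9.00 | 75.00 | 24300.00 | 202500.00
horizontal leg | 1820.00 | 53.00 | 13.00 | 96460.00 | 23660.00
gusset | 2016.00 | 36.67 | 50.00 | 73920.00 | 100800.00
Σ | 6536.00 |  |  | 194680.00 | 326960.00
x_c = 194680.00 / 6536.00 = 29.79 mm
y_c = 326960.00 / 6536.00 = 50.02 mm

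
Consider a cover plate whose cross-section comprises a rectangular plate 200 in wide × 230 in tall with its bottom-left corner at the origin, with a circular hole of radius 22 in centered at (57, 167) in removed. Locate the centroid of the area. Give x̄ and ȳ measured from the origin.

x̄ = 101.47 in, ȳ = 113.22 in

Part | A | x̄ᵢ | ȳᵢ | A·x̄ᵢ | A·ȳᵢ
plate | 46000.00 | 100.00 | 115.00 | 4600000.00 | 5290000.00
hole | -1520.53 | 57.00 | 167.00 | -86670.26 | -253928.65
Σ | 44479.47 |  |  | 4513329.74 | 5036071.35
x̄ = 4513329.74 / 44479.47 = 101.47 in
ȳ = 5036071.35 / 44479.47 = 113.22 in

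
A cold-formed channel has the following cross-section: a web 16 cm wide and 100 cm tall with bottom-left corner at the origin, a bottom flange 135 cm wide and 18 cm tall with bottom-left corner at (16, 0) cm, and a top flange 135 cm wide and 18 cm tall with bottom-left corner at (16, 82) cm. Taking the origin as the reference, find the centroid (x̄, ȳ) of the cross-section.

Part | A | x̄ᵢ | ȳᵢ | A·x̄ᵢ | A·ȳᵢ
web | 1600.00 | 8.00 | 50.00 | 12800.00 | 80000.00
bottom flange | 2430.00 | 83.50 | 9.00 | 202905.00 | 21870.00
top flange | 2430.00 | 83.50 | 91.00 | 202905.00 | 221130.00
Σ | 6460.00 |  |  | 418610.00 | 323000.00
x̄ = 418610.00 / 6460.00 = 64.80 cm
ȳ = 323000.00 / 6460.00 = 50.00 cm

x̄ = 64.80 cm, ȳ = 50.00 cm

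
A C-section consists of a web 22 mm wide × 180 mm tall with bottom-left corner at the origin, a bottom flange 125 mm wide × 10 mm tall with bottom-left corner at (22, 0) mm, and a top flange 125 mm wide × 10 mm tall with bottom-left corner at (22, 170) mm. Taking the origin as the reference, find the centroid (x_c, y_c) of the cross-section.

x_c = 39.44 mm, y_c = 90.00 mm

Part | A | x̄ᵢ | ȳᵢ | A·x̄ᵢ | A·ȳᵢ
web | 3960.00 | 11.00 | 90.00 | 43560.00 | 356400.00
bottom flange | 1250.00 | 84.50 | 5.00 | 105625.00 | 6250.00
top flange | 1250.00 | 84.50 | 175.00 | 105625.00 | 218750.00
Σ | 6460.00 |  |  | 254810.00 | 581400.00
x_c = 254810.00 / 6460.00 = 39.44 mm
y_c = 581400.00 / 6460.00 = 90.00 mm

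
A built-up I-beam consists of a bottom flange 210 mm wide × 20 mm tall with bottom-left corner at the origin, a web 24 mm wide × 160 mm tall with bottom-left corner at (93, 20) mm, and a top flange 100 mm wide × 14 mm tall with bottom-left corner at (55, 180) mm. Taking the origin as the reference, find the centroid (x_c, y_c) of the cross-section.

bottom flange: A = 210 × 20 = 4200.00, centroid at (105.00, 10.00).
web: A = 24 × 160 = 3840.00, centroid at (105.00, 100.00).
top flange: A = 100 × 14 = 1400.00, centroid at (105.00, 187.00).
ΣA = 9440.00 mm²
ΣAx_c = (4200.00)(105.00) + (3840.00)(105.00) + (1400.00)(105.00) = 991200.00 mm³
ΣAy_c = (4200.00)(10.00) + (3840.00)(100.00) + (1400.00)(187.00) = 687800.00 mm³
x_c = 991200.00 / 9440.00 = 105.00 mm
y_c = 687800.00 / 9440.00 = 72.86 mm

x_c = 105.00 mm, y_c = 72.86 mm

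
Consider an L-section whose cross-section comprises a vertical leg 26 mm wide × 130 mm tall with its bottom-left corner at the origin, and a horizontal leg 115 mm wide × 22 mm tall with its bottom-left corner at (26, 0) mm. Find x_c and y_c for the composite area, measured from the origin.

x_c = 43.18 mm, y_c = 41.88 mm

Part | A | x̄ᵢ | ȳᵢ | A·x̄ᵢ | A·ȳᵢ
vertical leg | 3380.00 | 13.00 | 65.00 | 43940.00 | 219700.00
horizontal leg | 2530.00 | 83.50 | 11.00 | 211255.00 | 27830.00
Σ | 5910.00 |  |  | 255195.00 | 247530.00
x_c = 255195.00 / 5910.00 = 43.18 mm
y_c = 247530.00 / 5910.00 = 41.88 mm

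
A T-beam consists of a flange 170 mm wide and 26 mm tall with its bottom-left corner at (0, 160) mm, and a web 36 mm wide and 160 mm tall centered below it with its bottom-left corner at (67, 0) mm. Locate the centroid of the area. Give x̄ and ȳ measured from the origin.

web: A = 36 × 160 = 5760.00, centroid at (85.00, 80.00).
flange: A = 170 × 26 = 4420.00, centroid at (85.00, 173.00).
ΣA = 10180.00 mm², ΣAx̄ = 865300.00 mm³, ΣAȳ = 1225460.00 mm³.
x̄ = 865300.00/10180.00 = 85.00 mm; ȳ = 1225460.00/10180.00 = 120.38 mm.

x̄ = 85.00 mm, ȳ = 120.38 mm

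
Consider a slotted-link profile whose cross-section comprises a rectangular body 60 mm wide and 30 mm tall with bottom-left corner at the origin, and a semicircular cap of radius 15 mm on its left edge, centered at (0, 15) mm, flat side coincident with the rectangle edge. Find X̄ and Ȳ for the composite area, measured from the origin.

rectangular body: A = 60 × 30 = 1800.00, centroid at (30.00, 15.00).
semicircular end: A = ½π·15² = 353.43, centroid at (-6.37, 15.00).
ΣA = 2153.43 mm²
ΣAX̄ = (1800.00)(30.00) + (353.43)(-6.37) = 51750.00 mm³
ΣAȲ = (1800.00)(15.00) + (353.43)(15.00) = 32301.44 mm³
X̄ = 51750.00 / 2153.43 = 24.03 mm
Ȳ = 32301.44 / 2153.43 = 15.00 mm

X̄ = 24.03 mm, Ȳ = 15.00 mm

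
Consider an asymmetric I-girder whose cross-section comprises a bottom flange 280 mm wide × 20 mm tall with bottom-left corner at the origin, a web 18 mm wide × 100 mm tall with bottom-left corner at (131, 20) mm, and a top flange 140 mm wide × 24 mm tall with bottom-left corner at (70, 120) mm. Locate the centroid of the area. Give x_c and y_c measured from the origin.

x_c = 140.00 mm, y_c = 58.13 mm

bottom flange: A = 280 × 20 = 5600.00, centroid at (140.00, 10.00).
web: A = 18 × 100 = 1800.00, centroid at (140.00, 70.00).
top flange: A = 140 × 24 = 3360.00, centroid at (140.00, 132.00).
ΣA = 10760.00 mm², ΣAx_c = 1506400.00 mm³, ΣAy_c = 625520.00 mm³.
x_c = 1506400.00/10760.00 = 140.00 mm; y_c = 625520.00/10760.00 = 58.13 mm.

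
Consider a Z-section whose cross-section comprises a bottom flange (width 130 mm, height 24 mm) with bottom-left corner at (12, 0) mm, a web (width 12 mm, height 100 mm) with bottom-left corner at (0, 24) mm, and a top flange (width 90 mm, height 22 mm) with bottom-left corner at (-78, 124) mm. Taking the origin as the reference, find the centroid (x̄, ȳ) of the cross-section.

x̄ = 28.90 mm, ȳ = 62.47 mm

bottom flange: A = 130 × 24 = 3120.00, centroid at (77.00, 12.00).
web: A = 12 × 100 = 1200.00, centroid at (6.00, 74.00).
top flange: A = 90 × 22 = 1980.00, centroid at (-33.00, 135.00).
ΣA = 6300.00 mm²
ΣAx̄ = (3120.00)(77.00) + (1200.00)(6.00) + (1980.00)(-33.00) = 182100.00 mm³
ΣAȳ = (3120.00)(12.00) + (1200.00)(74.00) + (1980.00)(135.00) = 393540.00 mm³
x̄ = 182100.00 / 6300.00 = 28.90 mm
ȳ = 393540.00 / 6300.00 = 62.47 mm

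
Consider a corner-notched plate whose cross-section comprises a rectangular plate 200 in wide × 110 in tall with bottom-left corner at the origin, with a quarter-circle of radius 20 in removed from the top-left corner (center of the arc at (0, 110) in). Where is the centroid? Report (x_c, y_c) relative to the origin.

plate: A = 200 × 110 = 22000.00, centroid at (100.00, 55.00).
removed quarter-circle: A = −¼π·20² = -314.16, centroid at (8.49, 101.51).
ΣA = 21685.84 in², ΣAx_c = 2197333.33 in³, ΣAy_c = 1178109.15 in³.
x_c = 2197333.33/21685.84 = 101.33 in; y_c = 1178109.15/21685.84 = 54.33 in.

x_c = 101.33 in, y_c = 54.33 in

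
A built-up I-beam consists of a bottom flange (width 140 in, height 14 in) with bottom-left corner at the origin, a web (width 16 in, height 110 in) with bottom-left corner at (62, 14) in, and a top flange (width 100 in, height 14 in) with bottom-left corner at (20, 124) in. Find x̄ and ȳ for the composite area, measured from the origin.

bottom flange: A = 140 × 14 = 1960.00, centroid at (70.00, 7.00).
web: A = 16 × 110 = 1760.00, centroid at (70.00, 69.00).
top flange: A = 100 × 14 = 1400.00, centroid at (70.00, 131.00).
ΣA = 5120.00 in², ΣAx̄ = 358400.00 in³, ΣAȳ = 318560.00 in³.
x̄ = 358400.00/5120.00 = 70.00 in; ȳ = 318560.00/5120.00 = 62.22 in.

x̄ = 70.00 in, ȳ = 62.22 in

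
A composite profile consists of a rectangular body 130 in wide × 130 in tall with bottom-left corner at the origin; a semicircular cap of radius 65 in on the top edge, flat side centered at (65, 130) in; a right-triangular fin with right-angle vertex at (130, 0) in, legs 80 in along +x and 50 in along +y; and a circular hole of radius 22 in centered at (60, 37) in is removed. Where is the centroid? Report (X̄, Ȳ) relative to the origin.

rectangular body: A = 130 × 130 = 16900.00, centroid at (65.00, 65.00).
semicircular top: A = ½π·65² = 6636.61, centroid at (65.00, 157.59).
triangular fin: A = ½·80·50 = 2000.00, centroid at (156.67, 16.67).
hole: A = −π·22² = -1520.53, centroid at (60.00, 37.00).
ΣA = 24016.08 in², ΣAX̄ = 1751981.42 in³, ΣAȲ = 2121416.91 in³.
X̄ = 1751981.42/24016.08 = 72.95 in; Ȳ = 2121416.91/24016.08 = 88.33 in.

X̄ = 72.95 in, Ȳ = 88.33 in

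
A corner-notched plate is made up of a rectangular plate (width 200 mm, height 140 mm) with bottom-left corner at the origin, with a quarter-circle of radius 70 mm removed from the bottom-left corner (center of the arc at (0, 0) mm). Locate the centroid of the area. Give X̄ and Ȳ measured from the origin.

X̄ = 111.20 mm, Ȳ = 76.42 mm

Part | A | x̄ᵢ | ȳᵢ | A·x̄ᵢ | A·ȳᵢ
plate | 28000.00 | 100.00 | 70.00 | 2800000.00 | 1960000.00
removed quarter-circle | -3848.45 | 29.71 | 29.71 | -114333.33 | -114333.33
Σ | 24151.55 |  |  | 2685666.67 | 1845666.67
X̄ = 2685666.67 / 24151.55 = 111.20 mm
Ȳ = 1845666.67 / 24151.55 = 76.42 mm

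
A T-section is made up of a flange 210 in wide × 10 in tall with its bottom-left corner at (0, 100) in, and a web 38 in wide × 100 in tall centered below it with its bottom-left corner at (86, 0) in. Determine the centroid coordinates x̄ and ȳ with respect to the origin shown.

web: A = 38 × 100 = 3800.00, centroid at (105.00, 50.00).
flange: A = 210 × 10 = 2100.00, centroid at (105.00, 105.00).
ΣA = 5900.00 in², ΣAx̄ = 619500.00 in³, ΣAȳ = 410500.00 in³.
x̄ = 619500.00/5900.00 = 105.00 in; ȳ = 410500.00/5900.00 = 69.58 in.

x̄ = 105.00 in, ȳ = 69.58 in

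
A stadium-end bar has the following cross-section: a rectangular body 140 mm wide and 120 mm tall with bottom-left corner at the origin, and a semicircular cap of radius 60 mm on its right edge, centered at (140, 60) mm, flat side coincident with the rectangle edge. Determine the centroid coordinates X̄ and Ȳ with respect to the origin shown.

X̄ = 94.04 mm, Ȳ = 60.00 mm

Part | A | x̄ᵢ | ȳᵢ | A·x̄ᵢ | A·ȳᵢ
rectangular body | 16800.00 | 70.00 | 60.00 | 1176000.00 | 1008000.00
semicircular end | 5654.87 | 165.46 | 60.00 | 935681.35 | 339292.01
Σ | 22454.87 |  |  | 2111681.35 | 1347292.01
X̄ = 2111681.35 / 22454.87 = 94.04 mm
Ȳ = 1347292.01 / 22454.87 = 60.00 mm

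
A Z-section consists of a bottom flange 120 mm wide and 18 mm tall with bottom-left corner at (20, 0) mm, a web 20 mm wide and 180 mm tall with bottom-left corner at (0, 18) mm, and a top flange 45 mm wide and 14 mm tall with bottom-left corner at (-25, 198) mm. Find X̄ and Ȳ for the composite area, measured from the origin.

Part | A | x̄ᵢ | ȳᵢ | A·x̄ᵢ | A·ȳᵢ
bottom flange | 2160.00 | 80.00 | 9.00 | 172800.00 | 19440.00
web | 3600.00 | 10.00 | 108.00 | 36000.00 | 388800.00
top flange | 630.00 | -2.50 | 205.00 | -1575.00 | 129150.00
Σ | 6390.00 |  |  | 207225.00 | 537390.00
X̄ = 207225.00 / 6390.00 = 32.43 mm
Ȳ = 537390.00 / 6390.00 = 84.10 mm

X̄ = 32.43 mm, Ȳ = 84.10 mm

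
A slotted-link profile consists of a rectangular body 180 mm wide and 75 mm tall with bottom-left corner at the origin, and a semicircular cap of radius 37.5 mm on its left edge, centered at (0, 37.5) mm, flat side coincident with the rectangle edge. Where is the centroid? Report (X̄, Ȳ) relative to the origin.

X̄ = 75.11 mm, Ȳ = 37.50 mm

rectangular body: A = 180 × 75 = 13500.00, centroid at (90.00, 37.50).
semicircular end: A = ½π·37.5² = 2208.93, centroid at (-15.92, 37.50).
ΣA = 15708.93 mm², ΣAX̄ = 1179843.75 mm³, ΣAȲ = 589084.96 mm³.
X̄ = 1179843.75/15708.93 = 75.11 mm; Ȳ = 589084.96/15708.93 = 37.50 mm.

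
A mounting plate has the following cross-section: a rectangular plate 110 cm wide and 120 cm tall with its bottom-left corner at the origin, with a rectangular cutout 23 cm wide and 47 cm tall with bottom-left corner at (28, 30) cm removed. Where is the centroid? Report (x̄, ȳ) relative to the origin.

x̄ = 56.38 cm, ȳ = 60.58 cm

plate: A = 110 × 120 = 13200.00, centroid at (55.00, 60.00).
hole: A = −(23 × 47) = -1081.00, centroid at (39.50, 53.50).
ΣA = 12119.00 cm², ΣAx̄ = 683300.50 cm³, ΣAȳ = 734166.50 cm³.
x̄ = 683300.50/12119.00 = 56.38 cm; ȳ = 734166.50/12119.00 = 60.58 cm.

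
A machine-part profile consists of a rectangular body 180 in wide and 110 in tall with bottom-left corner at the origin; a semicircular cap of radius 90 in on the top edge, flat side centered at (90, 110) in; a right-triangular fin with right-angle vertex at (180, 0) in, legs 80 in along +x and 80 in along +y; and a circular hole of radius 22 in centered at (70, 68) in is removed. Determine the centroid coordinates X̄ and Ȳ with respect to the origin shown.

X̄ = 101.80 in, Ȳ = 86.44 in

rectangular body: A = 180 × 110 = 19800.00, centroid at (90.00, 55.00).
semicircular top: A = ½π·90² = 12723.45, centroid at (90.00, 148.20).
triangular fin: A = ½·80·80 = 3200.00, centroid at (206.67, 26.67).
hole: A = −π·22² = -1520.53, centroid at (70.00, 68.00).
ΣA = 34202.92 in²
ΣAX̄ = (19800.00)(90.00) + (12723.45)(90.00) + (3200.00)(206.67) + (-1520.53)(70.00) = 3482006.70 in³
ΣAȲ = (19800.00)(55.00) + (12723.45)(148.20) + (3200.00)(26.67) + (-1520.53)(68.00) = 2956516.76 in³
X̄ = 3482006.70 / 34202.92 = 101.80 in
Ȳ = 2956516.76 / 34202.92 = 86.44 in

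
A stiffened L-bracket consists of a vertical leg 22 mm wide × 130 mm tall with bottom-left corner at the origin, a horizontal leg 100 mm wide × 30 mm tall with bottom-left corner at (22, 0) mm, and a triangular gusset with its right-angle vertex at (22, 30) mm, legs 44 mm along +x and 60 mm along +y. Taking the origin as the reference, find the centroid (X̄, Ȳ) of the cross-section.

vertical leg: A = 22 × 130 = 2860.00, centroid at (11.00, 65.00).
horizontal leg: A = 100 × 30 = 3000.00, centroid at (72.00, 15.00).
gusset: A = ½·44·60 = 1320.00, centroid at (36.67, 50.00).
ΣA = 7180.00 mm²
ΣAX̄ = (2860.00)(11.00) + (3000.00)(72.00) + (1320.00)(36.67) = 295860.00 mm³
ΣAȲ = (2860.00)(65.00) + (3000.00)(15.00) + (1320.00)(50.00) = 296900.00 mm³
X̄ = 295860.00 / 7180.00 = 41.21 mm
Ȳ = 296900.00 / 7180.00 = 41.35 mm

X̄ = 41.21 mm, Ȳ = 41.35 mm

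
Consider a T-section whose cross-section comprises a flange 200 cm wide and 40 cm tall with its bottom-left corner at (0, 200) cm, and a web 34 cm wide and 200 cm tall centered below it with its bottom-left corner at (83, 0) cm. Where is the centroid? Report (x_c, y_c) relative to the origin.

web: A = 34 × 200 = 6800.00, centroid at (100.00, 100.00).
flange: A = 200 × 40 = 8000.00, centroid at (100.00, 220.00).
ΣA = 14800.00 cm², ΣAx_c = 1480000.00 cm³, ΣAy_c = 2440000.00 cm³.
x_c = 1480000.00/14800.00 = 100.00 cm; y_c = 2440000.00/14800.00 = 164.86 cm.

x_c = 100.00 cm, y_c = 164.86 cm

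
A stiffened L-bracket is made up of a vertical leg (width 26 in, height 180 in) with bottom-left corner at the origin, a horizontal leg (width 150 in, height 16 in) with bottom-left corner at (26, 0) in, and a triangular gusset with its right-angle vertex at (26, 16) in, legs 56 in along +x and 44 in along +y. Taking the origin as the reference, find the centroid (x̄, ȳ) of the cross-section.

Part | A | x̄ᵢ | ȳᵢ | A·x̄ᵢ | A·ȳᵢ
vertical leg | 4680.00 | 13.00 | 90.00 | 60840.00 | 421200.00
horizontal leg | 2400.00 | 101.00 | 8.00 | 242400.00 | 19200.00
gusset | 1232.00 | 44.67 | 30.67 | 55029.33 | 37781.33
Σ | 8312.00 |  |  | 358269.33 | 478181.33
x̄ = 358269.33 / 8312.00 = 43.10 in
ȳ = 478181.33 / 8312.00 = 57.53 in

x̄ = 43.10 in, ȳ = 57.53 in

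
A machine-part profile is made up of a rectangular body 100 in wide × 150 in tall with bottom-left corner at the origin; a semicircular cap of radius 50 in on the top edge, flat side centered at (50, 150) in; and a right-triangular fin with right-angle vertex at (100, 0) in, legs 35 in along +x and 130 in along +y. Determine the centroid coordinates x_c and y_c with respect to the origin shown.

rectangular body: A = 100 × 150 = 15000.00, centroid at (50.00, 75.00).
semicircular top: A = ½π·50² = 3926.99, centroid at (50.00, 171.22).
triangular fin: A = ½·35·130 = 2275.00, centroid at (111.67, 43.33).
ΣA = 21201.99 in², ΣAx_c = 1200391.21 in³, ΣAy_c = 1895965.29 in³.
x_c = 1200391.21/21201.99 = 56.62 in; y_c = 1895965.29/21201.99 = 89.42 in.

x_c = 56.62 in, y_c = 89.42 in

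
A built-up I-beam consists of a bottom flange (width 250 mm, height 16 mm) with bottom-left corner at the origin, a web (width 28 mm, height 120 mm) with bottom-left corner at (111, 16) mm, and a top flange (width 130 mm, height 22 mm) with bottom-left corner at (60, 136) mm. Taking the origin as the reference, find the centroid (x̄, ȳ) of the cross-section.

bottom flange: A = 250 × 16 = 4000.00, centroid at (125.00, 8.00).
web: A = 28 × 120 = 3360.00, centroid at (125.00, 76.00).
top flange: A = 130 × 22 = 2860.00, centroid at (125.00, 147.00).
ΣA = 10220.00 mm²
ΣAx̄ = (4000.00)(125.00) + (3360.00)(125.00) + (2860.00)(125.00) = 1277500.00 mm³
ΣAȳ = (4000.00)(8.00) + (3360.00)(76.00) + (2860.00)(147.00) = 707780.00 mm³
x̄ = 1277500.00 / 10220.00 = 125.00 mm
ȳ = 707780.00 / 10220.00 = 69.25 mm

x̄ = 125.00 mm, ȳ = 69.25 mm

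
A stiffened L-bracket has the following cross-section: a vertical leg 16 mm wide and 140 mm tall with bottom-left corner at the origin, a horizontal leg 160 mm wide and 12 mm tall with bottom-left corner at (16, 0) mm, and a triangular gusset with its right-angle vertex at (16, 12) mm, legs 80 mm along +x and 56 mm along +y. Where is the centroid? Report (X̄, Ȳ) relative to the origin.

X̄ = 46.53 mm, Ȳ = 37.03 mm

vertical leg: A = 16 × 140 = 2240.00, centroid at (8.00, 70.00).
horizontal leg: A = 160 × 12 = 1920.00, centroid at (96.00, 6.00).
gusset: A = ½·80·56 = 2240.00, centroid at (42.67, 30.67).
ΣA = 6400.00 mm², ΣAX̄ = 297813.33 mm³, ΣAȲ = 237013.33 mm³.
X̄ = 297813.33/6400.00 = 46.53 mm; Ȳ = 237013.33/6400.00 = 37.03 mm.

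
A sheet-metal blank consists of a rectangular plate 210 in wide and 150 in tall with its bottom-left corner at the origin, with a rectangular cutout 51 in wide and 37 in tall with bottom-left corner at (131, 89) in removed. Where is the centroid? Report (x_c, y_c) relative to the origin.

x_c = 101.72 in, y_c = 72.93 in

plate: A = 210 × 150 = 31500.00, centroid at (105.00, 75.00).
hole: A = −(51 × 37) = -1887.00, centroid at (156.50, 107.50).
ΣA = 29613.00 in²
ΣAx_c = (31500.00)(105.00) + (-1887.00)(156.50) = 3012184.50 in³
ΣAy_c = (31500.00)(75.00) + (-1887.00)(107.50) = 2159647.50 in³
x_c = 3012184.50 / 29613.00 = 101.72 in
y_c = 2159647.50 / 29613.00 = 72.93 in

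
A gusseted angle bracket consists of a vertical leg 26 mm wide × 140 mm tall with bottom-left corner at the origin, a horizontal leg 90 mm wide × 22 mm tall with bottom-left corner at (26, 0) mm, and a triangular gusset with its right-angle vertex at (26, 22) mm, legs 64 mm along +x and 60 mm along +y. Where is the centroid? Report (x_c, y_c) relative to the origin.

Part | A | x̄ᵢ | ȳᵢ | A·x̄ᵢ | A·ȳᵢ
vertical leg | 3640.00 | 13.00 | 70.00 | 47320.00 | 254800.00
horizontal leg | 1980.00 | 71.00 | 11.00 | 140580.00 | 21780.00
gusset | 1920.00 | 47.33 | 42.00 | 90880.00 | 80640.00
Σ | 7540.00 |  |  | 278780.00 | 357220.00
x_c = 278780.00 / 7540.00 = 36.97 mm
y_c = 357220.00 / 7540.00 = 47.38 mm

x_c = 36.97 mm, y_c = 47.38 mm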